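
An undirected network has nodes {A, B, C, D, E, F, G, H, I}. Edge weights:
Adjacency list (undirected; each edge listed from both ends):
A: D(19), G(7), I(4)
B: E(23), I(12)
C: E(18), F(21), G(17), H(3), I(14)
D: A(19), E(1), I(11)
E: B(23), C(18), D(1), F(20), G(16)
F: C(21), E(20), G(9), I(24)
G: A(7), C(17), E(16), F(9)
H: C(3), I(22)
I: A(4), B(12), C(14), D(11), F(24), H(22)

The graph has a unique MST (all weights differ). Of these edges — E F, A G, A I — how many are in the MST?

Sort edges by weight, then run Kruskal:
D E (1): add — endpoints in different components.
C H (3): add — endpoints in different components.
A I (4): add — endpoints in different components.
A G (7): add — endpoints in different components.
F G (9): add — endpoints in different components.
D I (11): add — endpoints in different components.
B I (12): add — endpoints in different components.
C I (14): add — endpoints in different components.
MST edge set: {D E, C H, A I, A G, F G, D I, B I, C I}.
Of the listed edges, {A G, A I} are in the MST → 2.

2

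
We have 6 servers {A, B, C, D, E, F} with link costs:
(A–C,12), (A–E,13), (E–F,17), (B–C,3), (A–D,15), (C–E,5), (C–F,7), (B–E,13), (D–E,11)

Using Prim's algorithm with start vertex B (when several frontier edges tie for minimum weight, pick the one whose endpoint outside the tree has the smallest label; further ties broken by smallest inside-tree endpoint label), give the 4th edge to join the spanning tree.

Prim, starting at B.
Step 1: cheapest edge leaving the tree is B–C (3); add C.
Step 2: cheapest edge leaving the tree is C–E (5); add E.
Step 3: cheapest edge leaving the tree is C–F (7); add F.
Step 4: cheapest edge leaving the tree is D–E (11); add D.
Step 5: cheapest edge leaving the tree is A–C (12); add A.
The 4th edge added is D–E.

D-E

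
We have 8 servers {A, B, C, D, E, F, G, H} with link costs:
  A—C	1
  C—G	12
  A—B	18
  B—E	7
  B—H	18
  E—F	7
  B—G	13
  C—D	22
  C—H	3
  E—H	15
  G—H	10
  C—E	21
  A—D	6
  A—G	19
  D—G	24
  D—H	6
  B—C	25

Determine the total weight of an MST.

Prim's algorithm from G:
Step 1: cheapest edge leaving the tree is G—H (10); add H.
Step 2: cheapest edge leaving the tree is C—H (3); add C.
Step 3: cheapest edge leaving the tree is A—C (1); add A.
Step 4: cheapest edge leaving the tree is A—D (6); add D.
Step 5: cheapest edge leaving the tree is B—G (13); add B.
Step 6: cheapest edge leaving the tree is B—E (7); add E.
Step 7: cheapest edge leaving the tree is E—F (7); add F.
MST edges: G—H, C—H, A—C, A—D, B—G, B—E, E—F; total weight 10+3+1+6+13+7+7 = 47.

47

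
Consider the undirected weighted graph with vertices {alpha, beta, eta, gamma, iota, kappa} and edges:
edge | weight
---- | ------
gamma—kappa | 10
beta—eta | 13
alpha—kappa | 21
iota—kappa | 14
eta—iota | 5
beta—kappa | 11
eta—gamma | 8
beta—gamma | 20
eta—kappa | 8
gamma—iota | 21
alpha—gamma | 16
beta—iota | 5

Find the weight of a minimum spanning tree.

Prim, starting at kappa.
Step 1: cheapest edge leaving the tree is eta—kappa (8); add eta.
Step 2: cheapest edge leaving the tree is eta—iota (5); add iota.
Step 3: cheapest edge leaving the tree is beta—iota (5); add beta.
Step 4: cheapest edge leaving the tree is eta—gamma (8); add gamma.
Step 5: cheapest edge leaving the tree is alpha—gamma (16); add alpha.
MST edges: eta—kappa, eta—iota, beta—iota, eta—gamma, alpha—gamma; total weight 8+5+5+8+16 = 42.

42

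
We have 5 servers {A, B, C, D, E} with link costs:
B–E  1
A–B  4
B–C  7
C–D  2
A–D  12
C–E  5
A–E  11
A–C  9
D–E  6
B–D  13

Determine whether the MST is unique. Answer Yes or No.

Kruskal: consider edges lightest-first.
B–E (1): add. Components now {A} {B,E} {C} {D}
C–D (2): add. Components now {A} {B,E} {C,D}
A–B (4): add. Components now {A,B,E} {C,D}
C–E (5): add. Components now {A,B,C,D,E}
Every non-tree edge has weight strictly greater than the heaviest edge on the tree path between its endpoints, so the MST is unique.

Yes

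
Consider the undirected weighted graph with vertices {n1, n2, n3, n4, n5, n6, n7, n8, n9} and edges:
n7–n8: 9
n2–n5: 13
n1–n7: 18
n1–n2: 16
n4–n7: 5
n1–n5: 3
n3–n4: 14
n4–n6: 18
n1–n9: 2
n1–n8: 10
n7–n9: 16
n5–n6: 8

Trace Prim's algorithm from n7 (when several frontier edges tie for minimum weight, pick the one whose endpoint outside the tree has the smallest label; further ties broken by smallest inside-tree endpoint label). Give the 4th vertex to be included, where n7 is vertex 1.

Prim, starting at n7.
Step 1: cheapest edge leaving the tree is n4–n7 (5); add n4.
Step 2: cheapest edge leaving the tree is n7–n8 (9); add n8.
Step 3: cheapest edge leaving the tree is n1–n8 (10); add n1.
Step 4: cheapest edge leaving the tree is n1–n9 (2); add n9.
Step 5: cheapest edge leaving the tree is n1–n5 (3); add n5.
Step 6: cheapest edge leaving the tree is n5–n6 (8); add n6.
Step 7: cheapest edge leaving the tree is n2–n5 (13); add n2.
Step 8: cheapest edge leaving the tree is n3–n4 (14); add n3.
Vertex order: n7, n4, n8, n1, n9, n5, n6, n2, n3. The 4th vertex is n1.

n1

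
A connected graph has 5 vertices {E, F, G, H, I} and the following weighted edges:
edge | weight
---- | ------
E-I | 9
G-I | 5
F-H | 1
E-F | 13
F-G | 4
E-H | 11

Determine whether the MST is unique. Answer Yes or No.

Kruskal's algorithm — process edges by increasing weight (ties by edge label):
F-H (1): add — endpoints in different components.
F-G (4): add — endpoints in different components.
G-I (5): add — endpoints in different components.
E-I (9): add — endpoints in different components.
Every non-tree edge has weight strictly greater than the heaviest edge on the tree path between its endpoints, so the MST is unique.

Yes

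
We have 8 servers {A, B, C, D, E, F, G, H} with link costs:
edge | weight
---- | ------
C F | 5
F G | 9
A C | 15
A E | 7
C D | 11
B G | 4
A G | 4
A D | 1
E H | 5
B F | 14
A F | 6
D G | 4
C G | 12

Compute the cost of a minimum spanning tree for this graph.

Kruskal's algorithm — process edges by increasing weight (ties by edge label):
A D (1): add — endpoints in different components.
A G (4): add — endpoints in different components.
B G (4): add — endpoints in different components.
D G (4): skip — D and G already connected.
C F (5): add — endpoints in different components.
E H (5): add — endpoints in different components.
A F (6): add — endpoints in different components.
A E (7): add — endpoints in different components.
MST edges: A D, A G, B G, C F, E H, A F, A E; total weight 1+4+4+5+5+6+7 = 32.

32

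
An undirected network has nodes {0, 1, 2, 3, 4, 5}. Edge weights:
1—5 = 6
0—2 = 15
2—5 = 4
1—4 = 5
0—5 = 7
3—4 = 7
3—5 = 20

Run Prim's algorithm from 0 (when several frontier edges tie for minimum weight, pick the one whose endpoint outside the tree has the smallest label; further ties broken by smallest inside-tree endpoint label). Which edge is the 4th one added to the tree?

Prim, starting at 0.
Step 1: frontier [0—5 7, 0—2 15] → take 0—5 (7); add 5.
Step 2: frontier [0—2 15, 2—5 4, 1—5 6, 3—5 20] → take 2—5 (4); add 2.
Step 3: frontier [1—5 6, 3—5 20] → take 1—5 (6); add 1.
Step 4: frontier [1—4 5, 3—5 20] → take 1—4 (5); add 4.
Step 5: frontier [3—4 7, 3—5 20] → take 3—4 (7); add 3.
The 4th edge added is 1—4.

1-4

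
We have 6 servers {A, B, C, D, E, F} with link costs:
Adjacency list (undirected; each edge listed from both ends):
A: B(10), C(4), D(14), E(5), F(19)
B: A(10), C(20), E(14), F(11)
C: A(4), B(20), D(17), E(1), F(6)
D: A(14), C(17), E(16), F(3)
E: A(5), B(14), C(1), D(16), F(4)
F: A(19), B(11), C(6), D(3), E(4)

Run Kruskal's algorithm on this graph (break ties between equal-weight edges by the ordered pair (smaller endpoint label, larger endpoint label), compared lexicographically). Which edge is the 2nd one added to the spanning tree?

D-F

Kruskal: consider edges lightest-first.
C-E (1): add. Components now {A} {B} {C,E} {D} {F}
D-F (3): add. Components now {A} {B} {C,E} {D,F}
A-C (4): add. Components now {A,C,E} {B} {D,F}
E-F (4): add. Components now {A,C,D,E,F} {B}
A-E (5): skip — A and E already connected.
C-F (6): skip — C and F already connected.
A-B (10): add. Components now {A,B,C,D,E,F}
The 2nd edge added is D-F.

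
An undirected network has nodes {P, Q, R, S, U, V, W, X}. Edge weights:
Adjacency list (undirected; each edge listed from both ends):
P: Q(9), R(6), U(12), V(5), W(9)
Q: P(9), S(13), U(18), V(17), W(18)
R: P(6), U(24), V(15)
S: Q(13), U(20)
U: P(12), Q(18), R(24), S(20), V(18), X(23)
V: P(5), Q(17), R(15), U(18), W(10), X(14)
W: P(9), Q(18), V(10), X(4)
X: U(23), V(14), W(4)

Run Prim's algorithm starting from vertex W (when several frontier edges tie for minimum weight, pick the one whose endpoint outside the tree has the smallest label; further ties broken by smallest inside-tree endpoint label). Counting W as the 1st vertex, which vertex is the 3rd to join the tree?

Prim's algorithm from W:
Step 1: cheapest edge leaving the tree is W X (4); add X.
Step 2: cheapest edge leaving the tree is P W (9); add P.
Step 3: cheapest edge leaving the tree is P V (5); add V.
Step 4: cheapest edge leaving the tree is P R (6); add R.
Step 5: cheapest edge leaving the tree is P Q (9); add Q.
Step 6: cheapest edge leaving the tree is P U (12); add U.
Step 7: cheapest edge leaving the tree is Q S (13); add S.
Vertex order: W, X, P, V, R, Q, U, S. The 3rd vertex is P.

P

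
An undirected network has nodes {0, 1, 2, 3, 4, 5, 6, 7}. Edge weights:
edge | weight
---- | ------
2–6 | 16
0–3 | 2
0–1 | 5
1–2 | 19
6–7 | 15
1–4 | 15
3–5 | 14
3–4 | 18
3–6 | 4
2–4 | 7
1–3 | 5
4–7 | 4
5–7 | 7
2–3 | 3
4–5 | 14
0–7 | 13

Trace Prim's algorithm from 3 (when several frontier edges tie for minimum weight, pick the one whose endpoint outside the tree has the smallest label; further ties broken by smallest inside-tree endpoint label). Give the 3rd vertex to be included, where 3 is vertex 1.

Grow the tree from 3 using Prim:
Step 1: cheapest edge leaving the tree is 0–3 (2); add 0.
Step 2: cheapest edge leaving the tree is 2–3 (3); add 2.
Step 3: cheapest edge leaving the tree is 3–6 (4); add 6.
Step 4: cheapest edge leaving the tree is 0–1 (5); add 1.
Step 5: cheapest edge leaving the tree is 2–4 (7); add 4.
Step 6: cheapest edge leaving the tree is 4–7 (4); add 7.
Step 7: cheapest edge leaving the tree is 5–7 (7); add 5.
Vertex order: 3, 0, 2, 6, 1, 4, 7, 5. The 3rd vertex is 2.

2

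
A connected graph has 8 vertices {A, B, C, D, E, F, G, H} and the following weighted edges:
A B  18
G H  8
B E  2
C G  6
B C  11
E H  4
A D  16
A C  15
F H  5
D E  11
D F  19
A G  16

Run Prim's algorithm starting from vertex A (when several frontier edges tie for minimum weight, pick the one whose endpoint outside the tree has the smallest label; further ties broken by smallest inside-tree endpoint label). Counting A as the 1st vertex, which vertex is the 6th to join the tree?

B

Prim, starting at A.
Step 1: cheapest edge leaving the tree is A C (15); add C.
Step 2: cheapest edge leaving the tree is C G (6); add G.
Step 3: cheapest edge leaving the tree is G H (8); add H.
Step 4: cheapest edge leaving the tree is E H (4); add E.
Step 5: cheapest edge leaving the tree is B E (2); add B.
Step 6: cheapest edge leaving the tree is F H (5); add F.
Step 7: cheapest edge leaving the tree is D E (11); add D.
Vertex order: A, C, G, H, E, B, F, D. The 6th vertex is B.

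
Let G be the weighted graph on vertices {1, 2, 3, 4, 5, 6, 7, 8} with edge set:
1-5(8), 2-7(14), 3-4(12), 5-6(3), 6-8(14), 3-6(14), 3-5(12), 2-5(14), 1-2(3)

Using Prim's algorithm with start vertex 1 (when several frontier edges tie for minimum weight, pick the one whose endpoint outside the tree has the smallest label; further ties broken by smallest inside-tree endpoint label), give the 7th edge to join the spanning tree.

Grow the tree from 1 using Prim:
Step 1: frontier [1-2 3, 1-5 8] → take 1-2 (3); add 2.
Step 2: frontier [1-5 8, 2-5 14, 2-7 14] → take 1-5 (8); add 5.
Step 3: frontier [2-7 14, 5-6 3, 3-5 12] → take 5-6 (3); add 6.
Step 4: frontier [2-7 14, 3-5 12, 3-6 14, 6-8 14] → take 3-5 (12); add 3.
Step 5: frontier [2-7 14, 3-4 12, 6-8 14] → take 3-4 (12); add 4.
Step 6: frontier [2-7 14, 6-8 14] → take 2-7 (14); add 7.
Step 7: frontier [6-8 14] → take 6-8 (14); add 8.
The 7th edge added is 6-8.

6-8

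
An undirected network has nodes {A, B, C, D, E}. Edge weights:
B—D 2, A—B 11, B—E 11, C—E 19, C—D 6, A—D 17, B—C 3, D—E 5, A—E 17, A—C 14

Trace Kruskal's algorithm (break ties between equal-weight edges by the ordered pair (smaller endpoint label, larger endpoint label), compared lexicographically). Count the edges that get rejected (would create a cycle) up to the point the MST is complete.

Kruskal: consider edges lightest-first.
B—D (2): add. Components now {A} {B,D} {C} {E}
B—C (3): add. Components now {A} {B,C,D} {E}
D—E (5): add. Components now {A} {B,C,D,E}
C—D (6): skip — C and D already connected.
A—B (11): add. Components now {A,B,C,D,E}
Edges rejected before the tree was complete: 1.

1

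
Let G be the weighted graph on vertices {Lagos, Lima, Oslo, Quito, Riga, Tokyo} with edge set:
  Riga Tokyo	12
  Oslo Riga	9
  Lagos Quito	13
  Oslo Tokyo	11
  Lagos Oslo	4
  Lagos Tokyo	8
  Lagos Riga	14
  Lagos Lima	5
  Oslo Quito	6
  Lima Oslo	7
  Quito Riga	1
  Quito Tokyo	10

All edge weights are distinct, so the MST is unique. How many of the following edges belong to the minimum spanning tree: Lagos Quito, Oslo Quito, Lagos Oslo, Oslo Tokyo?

2

Kruskal's algorithm — process edges by increasing weight (ties by edge label):
Quito Riga (1): add — endpoints in different components.
Lagos Oslo (4): add — endpoints in different components.
Lagos Lima (5): add — endpoints in different components.
Oslo Quito (6): add — endpoints in different components.
Lima Oslo (7): skip — Lima and Oslo already connected.
Lagos Tokyo (8): add — endpoints in different components.
MST edge set: {Quito Riga, Lagos Oslo, Lagos Lima, Oslo Quito, Lagos Tokyo}.
Of the listed edges, {Oslo Quito, Lagos Oslo} are in the MST → 2.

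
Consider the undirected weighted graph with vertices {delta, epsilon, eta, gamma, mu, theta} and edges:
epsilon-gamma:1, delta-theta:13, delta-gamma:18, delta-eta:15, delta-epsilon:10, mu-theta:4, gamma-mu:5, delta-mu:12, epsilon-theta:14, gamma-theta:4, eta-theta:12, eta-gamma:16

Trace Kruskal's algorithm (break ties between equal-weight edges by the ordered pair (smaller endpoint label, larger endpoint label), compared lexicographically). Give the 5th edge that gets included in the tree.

eta-theta

Kruskal: consider edges lightest-first.
epsilon-gamma (1): add. Components now {epsilon,gamma} {delta} {mu} {theta} {eta}
gamma-theta (4): add. Components now {epsilon,gamma,theta} {delta} {mu} {eta}
mu-theta (4): add. Components now {epsilon,gamma,mu,theta} {delta} {eta}
gamma-mu (5): skip — gamma and mu already connected.
delta-epsilon (10): add. Components now {delta,epsilon,gamma,mu,theta} {eta}
delta-mu (12): skip — delta and mu already connected.
eta-theta (12): add. Components now {delta,epsilon,eta,gamma,mu,theta}
The 5th edge added is eta-theta.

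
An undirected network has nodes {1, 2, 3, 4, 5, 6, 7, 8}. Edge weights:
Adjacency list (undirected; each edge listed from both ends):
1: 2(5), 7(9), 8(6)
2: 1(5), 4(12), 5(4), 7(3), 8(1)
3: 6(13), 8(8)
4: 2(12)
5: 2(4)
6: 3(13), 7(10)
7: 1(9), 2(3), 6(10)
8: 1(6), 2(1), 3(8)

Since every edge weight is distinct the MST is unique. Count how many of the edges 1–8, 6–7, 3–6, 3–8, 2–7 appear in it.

Kruskal: consider edges lightest-first.
2–8 (1): add — endpoints in different components.
2–7 (3): add — endpoints in different components.
2–5 (4): add — endpoints in different components.
1–2 (5): add — endpoints in different components.
1–8 (6): skip — 1 and 8 already connected.
3–8 (8): add — endpoints in different components.
1–7 (9): skip — 1 and 7 already connected.
6–7 (10): add — endpoints in different components.
2–4 (12): add — endpoints in different components.
MST edge set: {2–8, 2–7, 2–5, 1–2, 3–8, 6–7, 2–4}.
Of the listed edges, {6–7, 3–8, 2–7} are in the MST → 3.

3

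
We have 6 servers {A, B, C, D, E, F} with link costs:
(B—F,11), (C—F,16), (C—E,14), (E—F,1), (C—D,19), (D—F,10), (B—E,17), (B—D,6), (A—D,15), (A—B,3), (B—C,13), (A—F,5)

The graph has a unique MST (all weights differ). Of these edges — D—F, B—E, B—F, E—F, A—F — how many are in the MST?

2

Sort edges by weight, then run Kruskal:
E—F (1): add. Components now {A} {B} {C} {D} {E,F}
A—B (3): add. Components now {A,B} {C} {D} {E,F}
A—F (5): add. Components now {A,B,E,F} {C} {D}
B—D (6): add. Components now {A,B,D,E,F} {C}
D—F (10): skip — D and F already connected.
B—F (11): skip — B and F already connected.
B—C (13): add. Components now {A,B,C,D,E,F}
MST edge set: {E—F, A—B, A—F, B—D, B—C}.
Of the listed edges, {E—F, A—F} are in the MST → 2.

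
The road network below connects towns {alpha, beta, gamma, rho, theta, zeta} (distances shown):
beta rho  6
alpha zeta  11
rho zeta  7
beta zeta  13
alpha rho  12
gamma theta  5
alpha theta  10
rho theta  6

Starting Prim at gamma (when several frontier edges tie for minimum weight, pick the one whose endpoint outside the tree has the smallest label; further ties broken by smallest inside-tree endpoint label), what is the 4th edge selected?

Grow the tree from gamma using Prim:
Step 1: frontier [gamma theta 5] → take gamma theta (5); add theta.
Step 2: frontier [rho theta 6, alpha theta 10] → take rho theta (6); add rho.
Step 3: frontier [beta rho 6, rho zeta 7, alpha rho 12, alpha theta 10] → take beta rho (6); add beta.
Step 4: frontier [beta zeta 13, rho zeta 7, alpha rho 12, alpha theta 10] → take rho zeta (7); add zeta.
Step 5: frontier [alpha rho 12, alpha theta 10, alpha zeta 11] → take alpha theta (10); add alpha.
The 4th edge added is rho zeta.

rho-zeta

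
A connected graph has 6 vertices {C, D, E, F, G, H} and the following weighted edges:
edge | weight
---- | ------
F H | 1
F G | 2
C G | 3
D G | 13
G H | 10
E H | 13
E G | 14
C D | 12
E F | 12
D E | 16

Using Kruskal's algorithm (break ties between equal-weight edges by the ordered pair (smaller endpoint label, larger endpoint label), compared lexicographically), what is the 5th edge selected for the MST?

E-F

Kruskal's algorithm — process edges by increasing weight (ties by edge label):
F H (1): add — endpoints in different components.
F G (2): add — endpoints in different components.
C G (3): add — endpoints in different components.
G H (10): skip — G and H already connected.
C D (12): add — endpoints in different components.
E F (12): add — endpoints in different components.
The 5th edge added is E F.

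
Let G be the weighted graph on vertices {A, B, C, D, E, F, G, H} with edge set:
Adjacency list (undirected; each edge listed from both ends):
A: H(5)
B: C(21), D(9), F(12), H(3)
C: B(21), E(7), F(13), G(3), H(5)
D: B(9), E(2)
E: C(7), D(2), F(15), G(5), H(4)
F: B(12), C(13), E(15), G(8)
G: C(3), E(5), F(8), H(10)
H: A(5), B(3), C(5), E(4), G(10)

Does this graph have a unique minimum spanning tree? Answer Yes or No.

No

Sort edges by weight, then run Kruskal:
D–E (2): add — endpoints in different components.
B–H (3): add — endpoints in different components.
C–G (3): add — endpoints in different components.
E–H (4): add — endpoints in different components.
A–H (5): add — endpoints in different components.
C–H (5): add — endpoints in different components.
E–G (5): skip — E and G already connected.
C–E (7): skip — C and E already connected.
F–G (8): add — endpoints in different components.
Non-tree edge E–G has weight 5, equal to the heaviest edge on its tree cycle — swapping gives another MST of the same weight. Not unique.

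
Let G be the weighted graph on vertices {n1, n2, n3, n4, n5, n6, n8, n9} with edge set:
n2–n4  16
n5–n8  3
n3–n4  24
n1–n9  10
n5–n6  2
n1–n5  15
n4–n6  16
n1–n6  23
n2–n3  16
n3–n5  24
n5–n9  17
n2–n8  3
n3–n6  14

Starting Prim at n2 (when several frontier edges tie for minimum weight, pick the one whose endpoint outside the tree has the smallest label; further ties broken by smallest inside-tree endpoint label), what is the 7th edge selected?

n2-n4

Grow the tree from n2 using Prim:
Step 1: frontier [n2–n8 3, n2–n3 16, n2–n4 16] → take n2–n8 (3); add n8.
Step 2: frontier [n2–n3 16, n2–n4 16, n5–n8 3] → take n5–n8 (3); add n5.
Step 3: frontier [n2–n3 16, n2–n4 16, n5–n6 2, n1–n5 15, n5–n9 17, n3–n5 24] → take n5–n6 (2); add n6.
Step 4: frontier [n2–n3 16, n2–n4 16, n1–n5 15, n5–n9 17, n3–n5 24, n3–n6 14, n4–n6 16, n1–n6 23] → take n3–n6 (14); add n3.
Step 5: frontier [n2–n4 16, n3–n4 24, n1–n5 15, n5–n9 17, n4–n6 16, n1–n6 23] → take n1–n5 (15); add n1.
Step 6: frontier [n1–n9 10, n2–n4 16, n3–n4 24, n5–n9 17, n4–n6 16] → take n1–n9 (10); add n9.
Step 7: frontier [n2–n4 16, n3–n4 24, n4–n6 16] → take n2–n4 (16); add n4.
The 7th edge added is n2–n4.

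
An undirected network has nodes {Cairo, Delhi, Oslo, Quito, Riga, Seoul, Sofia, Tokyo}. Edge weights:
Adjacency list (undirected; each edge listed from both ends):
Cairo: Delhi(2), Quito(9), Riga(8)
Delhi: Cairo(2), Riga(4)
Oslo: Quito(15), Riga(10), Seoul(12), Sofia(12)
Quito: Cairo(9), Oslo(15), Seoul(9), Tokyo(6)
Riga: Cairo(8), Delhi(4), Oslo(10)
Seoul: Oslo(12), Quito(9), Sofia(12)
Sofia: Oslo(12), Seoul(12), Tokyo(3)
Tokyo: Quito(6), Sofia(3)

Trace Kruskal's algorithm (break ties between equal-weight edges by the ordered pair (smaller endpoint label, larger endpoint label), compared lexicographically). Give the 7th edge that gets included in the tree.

Oslo-Riga

Kruskal's algorithm — process edges by increasing weight (ties by edge label):
Cairo–Delhi (2): add — endpoints in different components.
Sofia–Tokyo (3): add — endpoints in different components.
Delhi–Riga (4): add — endpoints in different components.
Quito–Tokyo (6): add — endpoints in different components.
Cairo–Riga (8): skip — Cairo and Riga already connected.
Cairo–Quito (9): add — endpoints in different components.
Quito–Seoul (9): add — endpoints in different components.
Oslo–Riga (10): add — endpoints in different components.
The 7th edge added is Oslo–Riga.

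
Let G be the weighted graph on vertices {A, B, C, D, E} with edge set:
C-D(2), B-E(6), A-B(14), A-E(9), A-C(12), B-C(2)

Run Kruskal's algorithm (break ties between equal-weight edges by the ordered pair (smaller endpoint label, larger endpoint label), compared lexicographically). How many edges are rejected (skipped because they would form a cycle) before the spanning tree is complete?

Kruskal's algorithm — process edges by increasing weight (ties by edge label):
B-C (2): add — endpoints in different components.
C-D (2): add — endpoints in different components.
B-E (6): add — endpoints in different components.
A-E (9): add — endpoints in different components.
Edges rejected before the tree was complete: 0.

0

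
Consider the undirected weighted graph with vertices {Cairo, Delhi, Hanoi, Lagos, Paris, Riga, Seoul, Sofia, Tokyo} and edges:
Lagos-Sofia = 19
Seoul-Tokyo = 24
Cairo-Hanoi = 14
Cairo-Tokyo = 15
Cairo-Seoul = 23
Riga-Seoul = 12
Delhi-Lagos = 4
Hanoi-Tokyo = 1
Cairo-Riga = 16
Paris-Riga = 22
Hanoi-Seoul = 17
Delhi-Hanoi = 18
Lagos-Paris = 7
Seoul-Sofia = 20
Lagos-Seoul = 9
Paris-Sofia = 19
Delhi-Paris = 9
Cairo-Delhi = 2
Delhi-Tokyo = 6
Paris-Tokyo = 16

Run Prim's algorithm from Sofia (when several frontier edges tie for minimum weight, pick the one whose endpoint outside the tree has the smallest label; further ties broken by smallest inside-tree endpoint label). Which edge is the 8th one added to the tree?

Prim, starting at Sofia.
Step 1: cheapest edge leaving the tree is Lagos-Sofia (19); add Lagos.
Step 2: cheapest edge leaving the tree is Delhi-Lagos (4); add Delhi.
Step 3: cheapest edge leaving the tree is Cairo-Delhi (2); add Cairo.
Step 4: cheapest edge leaving the tree is Delhi-Tokyo (6); add Tokyo.
Step 5: cheapest edge leaving the tree is Hanoi-Tokyo (1); add Hanoi.
Step 6: cheapest edge leaving the tree is Lagos-Paris (7); add Paris.
Step 7: cheapest edge leaving the tree is Lagos-Seoul (9); add Seoul.
Step 8: cheapest edge leaving the tree is Riga-Seoul (12); add Riga.
The 8th edge added is Riga-Seoul.

Riga-Seoul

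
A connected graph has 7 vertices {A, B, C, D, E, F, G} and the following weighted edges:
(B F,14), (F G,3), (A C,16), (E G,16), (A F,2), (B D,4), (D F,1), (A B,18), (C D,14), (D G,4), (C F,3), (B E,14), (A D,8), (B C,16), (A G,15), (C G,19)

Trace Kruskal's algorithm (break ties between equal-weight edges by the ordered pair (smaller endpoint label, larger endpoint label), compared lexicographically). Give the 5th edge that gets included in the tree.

Kruskal: consider edges lightest-first.
D F (1): add — endpoints in different components.
A F (2): add — endpoints in different components.
C F (3): add — endpoints in different components.
F G (3): add — endpoints in different components.
B D (4): add — endpoints in different components.
D G (4): skip — D and G already connected.
A D (8): skip — A and D already connected.
B E (14): add — endpoints in different components.
The 5th edge added is B D.

B-D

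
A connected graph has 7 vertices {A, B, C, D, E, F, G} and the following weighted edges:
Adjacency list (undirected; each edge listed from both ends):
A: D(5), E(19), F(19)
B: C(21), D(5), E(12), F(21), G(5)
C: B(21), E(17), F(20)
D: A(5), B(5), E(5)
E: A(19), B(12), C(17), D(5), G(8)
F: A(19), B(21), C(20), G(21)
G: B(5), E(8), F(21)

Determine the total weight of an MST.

Prim, starting at B.
Step 1: cheapest edge leaving the tree is B—D (5); add D.
Step 2: cheapest edge leaving the tree is A—D (5); add A.
Step 3: cheapest edge leaving the tree is D—E (5); add E.
Step 4: cheapest edge leaving the tree is B—G (5); add G.
Step 5: cheapest edge leaving the tree is C—E (17); add C.
Step 6: cheapest edge leaving the tree is A—F (19); add F.
MST edges: B—D, A—D, D—E, B—G, C—E, A—F; total weight 5+5+5+5+17+19 = 56.

56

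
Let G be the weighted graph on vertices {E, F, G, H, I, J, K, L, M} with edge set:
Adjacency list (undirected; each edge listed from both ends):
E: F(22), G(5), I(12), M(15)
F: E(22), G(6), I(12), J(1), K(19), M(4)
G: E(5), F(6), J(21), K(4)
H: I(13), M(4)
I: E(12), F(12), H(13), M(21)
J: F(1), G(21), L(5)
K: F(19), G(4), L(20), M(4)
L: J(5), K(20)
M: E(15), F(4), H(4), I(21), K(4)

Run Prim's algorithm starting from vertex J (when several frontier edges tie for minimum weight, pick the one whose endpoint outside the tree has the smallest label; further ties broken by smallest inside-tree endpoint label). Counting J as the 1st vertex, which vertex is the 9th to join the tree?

Prim's algorithm from J:
Step 1: cheapest edge leaving the tree is F J (1); add F.
Step 2: cheapest edge leaving the tree is F M (4); add M.
Step 3: cheapest edge leaving the tree is H M (4); add H.
Step 4: cheapest edge leaving the tree is K M (4); add K.
Step 5: cheapest edge leaving the tree is G K (4); add G.
Step 6: cheapest edge leaving the tree is E G (5); add E.
Step 7: cheapest edge leaving the tree is J L (5); add L.
Step 8: cheapest edge leaving the tree is E I (12); add I.
Vertex order: J, F, M, H, K, G, E, L, I. The 9th vertex is I.

I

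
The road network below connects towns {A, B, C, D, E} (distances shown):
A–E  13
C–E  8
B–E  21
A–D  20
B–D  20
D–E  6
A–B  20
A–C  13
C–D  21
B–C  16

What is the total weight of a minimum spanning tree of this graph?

43

Prim's algorithm from A:
Step 1: cheapest edge leaving the tree is A–C (13); add C.
Step 2: cheapest edge leaving the tree is C–E (8); add E.
Step 3: cheapest edge leaving the tree is D–E (6); add D.
Step 4: cheapest edge leaving the tree is B–C (16); add B.
MST edges: A–C, C–E, D–E, B–C; total weight 13+8+6+16 = 43.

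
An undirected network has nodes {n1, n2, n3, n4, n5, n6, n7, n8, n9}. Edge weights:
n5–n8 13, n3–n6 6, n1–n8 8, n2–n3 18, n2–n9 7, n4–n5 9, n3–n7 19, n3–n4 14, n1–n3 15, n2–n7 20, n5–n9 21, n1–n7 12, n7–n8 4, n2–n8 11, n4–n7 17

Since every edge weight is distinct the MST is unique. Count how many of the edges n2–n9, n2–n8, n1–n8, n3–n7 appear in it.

Sort edges by weight, then run Kruskal:
n7–n8 (4): add — endpoints in different components.
n3–n6 (6): add — endpoints in different components.
n2–n9 (7): add — endpoints in different components.
n1–n8 (8): add — endpoints in different components.
n4–n5 (9): add — endpoints in different components.
n2–n8 (11): add — endpoints in different components.
n1–n7 (12): skip — n7 and n1 already connected.
n5–n8 (13): add — endpoints in different components.
n3–n4 (14): add — endpoints in different components.
MST edge set: {n7–n8, n3–n6, n2–n9, n1–n8, n4–n5, n2–n8, n5–n8, n3–n4}.
Of the listed edges, {n2–n9, n2–n8, n1–n8} are in the MST → 3.

3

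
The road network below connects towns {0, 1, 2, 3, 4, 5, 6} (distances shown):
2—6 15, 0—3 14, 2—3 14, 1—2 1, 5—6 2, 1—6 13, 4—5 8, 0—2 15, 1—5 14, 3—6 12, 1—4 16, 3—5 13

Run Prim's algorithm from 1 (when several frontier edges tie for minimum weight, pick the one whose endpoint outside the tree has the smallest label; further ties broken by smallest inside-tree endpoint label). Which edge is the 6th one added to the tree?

Grow the tree from 1 using Prim:
Step 1: cheapest edge leaving the tree is 1—2 (1); add 2.
Step 2: cheapest edge leaving the tree is 1—6 (13); add 6.
Step 3: cheapest edge leaving the tree is 5—6 (2); add 5.
Step 4: cheapest edge leaving the tree is 4—5 (8); add 4.
Step 5: cheapest edge leaving the tree is 3—6 (12); add 3.
Step 6: cheapest edge leaving the tree is 0—3 (14); add 0.
The 6th edge added is 0—3.

0-3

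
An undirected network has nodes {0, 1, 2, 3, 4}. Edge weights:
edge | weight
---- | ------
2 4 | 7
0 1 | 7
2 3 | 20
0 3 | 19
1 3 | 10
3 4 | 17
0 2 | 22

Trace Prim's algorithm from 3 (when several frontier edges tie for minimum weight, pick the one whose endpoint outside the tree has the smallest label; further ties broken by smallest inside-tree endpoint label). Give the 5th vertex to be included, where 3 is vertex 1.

Prim, starting at 3.
Step 1: cheapest edge leaving the tree is 1 3 (10); add 1.
Step 2: cheapest edge leaving the tree is 0 1 (7); add 0.
Step 3: cheapest edge leaving the tree is 3 4 (17); add 4.
Step 4: cheapest edge leaving the tree is 2 4 (7); add 2.
Vertex order: 3, 1, 0, 4, 2. The 5th vertex is 2.

2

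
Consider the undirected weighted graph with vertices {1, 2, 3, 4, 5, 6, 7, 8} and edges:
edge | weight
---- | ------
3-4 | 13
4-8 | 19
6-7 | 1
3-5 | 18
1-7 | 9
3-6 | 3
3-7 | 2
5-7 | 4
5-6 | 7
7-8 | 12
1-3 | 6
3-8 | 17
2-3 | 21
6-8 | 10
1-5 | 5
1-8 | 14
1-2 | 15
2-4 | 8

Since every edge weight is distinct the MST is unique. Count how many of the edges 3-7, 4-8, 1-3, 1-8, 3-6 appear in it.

Kruskal's algorithm — process edges by increasing weight (ties by edge label):
6-7 (1): add — endpoints in different components.
3-7 (2): add — endpoints in different components.
3-6 (3): skip — 3 and 6 already connected.
5-7 (4): add — endpoints in different components.
1-5 (5): add — endpoints in different components.
1-3 (6): skip — 1 and 3 already connected.
5-6 (7): skip — 5 and 6 already connected.
2-4 (8): add — endpoints in different components.
1-7 (9): skip — 1 and 7 already connected.
6-8 (10): add — endpoints in different components.
7-8 (12): skip — 7 and 8 already connected.
3-4 (13): add — endpoints in different components.
MST edge set: {6-7, 3-7, 5-7, 1-5, 2-4, 6-8, 3-4}.
Of the listed edges, {3-7} are in the MST → 1.

1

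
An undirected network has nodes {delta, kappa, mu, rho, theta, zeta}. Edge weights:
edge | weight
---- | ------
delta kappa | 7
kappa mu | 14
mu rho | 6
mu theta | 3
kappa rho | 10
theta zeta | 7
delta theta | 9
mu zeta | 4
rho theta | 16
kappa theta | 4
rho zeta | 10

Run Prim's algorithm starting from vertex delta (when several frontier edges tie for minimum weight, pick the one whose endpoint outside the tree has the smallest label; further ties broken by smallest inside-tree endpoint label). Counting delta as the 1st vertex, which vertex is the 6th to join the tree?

rho

Prim, starting at delta.
Step 1: cheapest edge leaving the tree is delta kappa (7); add kappa.
Step 2: cheapest edge leaving the tree is kappa theta (4); add theta.
Step 3: cheapest edge leaving the tree is mu theta (3); add mu.
Step 4: cheapest edge leaving the tree is mu zeta (4); add zeta.
Step 5: cheapest edge leaving the tree is mu rho (6); add rho.
Vertex order: delta, kappa, theta, mu, zeta, rho. The 6th vertex is rho.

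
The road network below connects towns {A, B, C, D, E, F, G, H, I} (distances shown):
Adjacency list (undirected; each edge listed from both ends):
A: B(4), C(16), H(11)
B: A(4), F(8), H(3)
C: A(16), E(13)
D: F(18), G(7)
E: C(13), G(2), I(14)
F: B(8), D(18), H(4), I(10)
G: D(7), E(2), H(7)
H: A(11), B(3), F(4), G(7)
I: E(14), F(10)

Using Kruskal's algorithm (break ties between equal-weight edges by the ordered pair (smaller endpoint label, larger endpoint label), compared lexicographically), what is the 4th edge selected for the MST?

Kruskal: consider edges lightest-first.
E G (2): add — endpoints in different components.
B H (3): add — endpoints in different components.
A B (4): add — endpoints in different components.
F H (4): add — endpoints in different components.
D G (7): add — endpoints in different components.
G H (7): add — endpoints in different components.
B F (8): skip — B and F already connected.
F I (10): add — endpoints in different components.
A H (11): skip — A and H already connected.
C E (13): add — endpoints in different components.
The 4th edge added is F H.

F-H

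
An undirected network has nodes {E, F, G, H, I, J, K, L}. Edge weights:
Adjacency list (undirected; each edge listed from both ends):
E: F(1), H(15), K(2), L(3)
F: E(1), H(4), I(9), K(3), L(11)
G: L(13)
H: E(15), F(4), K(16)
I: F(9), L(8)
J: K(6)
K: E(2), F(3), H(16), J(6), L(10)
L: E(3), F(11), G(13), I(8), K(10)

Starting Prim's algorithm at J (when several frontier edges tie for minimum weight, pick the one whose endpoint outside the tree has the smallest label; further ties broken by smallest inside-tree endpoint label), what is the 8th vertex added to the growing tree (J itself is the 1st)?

Prim, starting at J.
Step 1: frontier [J-K 6] → take J-K (6); add K.
Step 2: frontier [E-K 2, F-K 3, K-L 10, H-K 16] → take E-K (2); add E.
Step 3: frontier [E-F 1, E-L 3, E-H 15, F-K 3, K-L 10, H-K 16] → take E-F (1); add F.
Step 4: frontier [E-L 3, E-H 15, F-H 4, F-I 9, F-L 11, K-L 10, H-K 16] → take E-L (3); add L.
Step 5: frontier [E-H 15, F-H 4, F-I 9, H-K 16, I-L 8, G-L 13] → take F-H (4); add H.
Step 6: frontier [F-I 9, I-L 8, G-L 13] → take I-L (8); add I.
Step 7: frontier [G-L 13] → take G-L (13); add G.
Vertex order: J, K, E, F, L, H, I, G. The 8th vertex is G.

G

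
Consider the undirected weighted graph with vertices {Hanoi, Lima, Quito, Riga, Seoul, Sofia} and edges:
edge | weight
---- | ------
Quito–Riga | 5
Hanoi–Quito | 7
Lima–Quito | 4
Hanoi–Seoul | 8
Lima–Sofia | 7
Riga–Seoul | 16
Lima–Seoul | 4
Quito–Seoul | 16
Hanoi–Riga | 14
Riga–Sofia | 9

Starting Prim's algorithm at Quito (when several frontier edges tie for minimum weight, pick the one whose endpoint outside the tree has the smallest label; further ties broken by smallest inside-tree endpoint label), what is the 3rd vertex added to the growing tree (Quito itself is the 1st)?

Seoul

Prim's algorithm from Quito:
Step 1: cheapest edge leaving the tree is Lima–Quito (4); add Lima.
Step 2: cheapest edge leaving the tree is Lima–Seoul (4); add Seoul.
Step 3: cheapest edge leaving the tree is Quito–Riga (5); add Riga.
Step 4: cheapest edge leaving the tree is Hanoi–Quito (7); add Hanoi.
Step 5: cheapest edge leaving the tree is Lima–Sofia (7); add Sofia.
Vertex order: Quito, Lima, Seoul, Riga, Hanoi, Sofia. The 3rd vertex is Seoul.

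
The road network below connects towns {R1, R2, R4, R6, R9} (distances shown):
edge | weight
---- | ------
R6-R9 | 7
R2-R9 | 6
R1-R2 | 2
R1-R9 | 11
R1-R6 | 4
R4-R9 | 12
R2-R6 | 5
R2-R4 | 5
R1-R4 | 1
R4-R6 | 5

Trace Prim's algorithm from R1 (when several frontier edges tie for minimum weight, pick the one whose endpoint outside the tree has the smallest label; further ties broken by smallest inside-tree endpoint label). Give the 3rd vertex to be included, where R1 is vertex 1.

Prim's algorithm from R1:
Step 1: cheapest edge leaving the tree is R1-R4 (1); add R4.
Step 2: cheapest edge leaving the tree is R1-R2 (2); add R2.
Step 3: cheapest edge leaving the tree is R1-R6 (4); add R6.
Step 4: cheapest edge leaving the tree is R2-R9 (6); add R9.
Vertex order: R1, R4, R2, R6, R9. The 3rd vertex is R2.

R2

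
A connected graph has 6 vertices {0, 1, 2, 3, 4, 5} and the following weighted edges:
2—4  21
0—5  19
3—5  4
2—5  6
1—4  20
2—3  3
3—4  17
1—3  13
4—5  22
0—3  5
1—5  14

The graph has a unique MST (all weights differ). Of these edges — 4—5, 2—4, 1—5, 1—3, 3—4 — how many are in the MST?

2

Kruskal: consider edges lightest-first.
2—3 (3): add. Components now {0} {1} {2,3} {4} {5}
3—5 (4): add. Components now {0} {1} {2,3,5} {4}
0—3 (5): add. Components now {0,2,3,5} {1} {4}
2—5 (6): skip — 2 and 5 already connected.
1—3 (13): add. Components now {0,1,2,3,5} {4}
1—5 (14): skip — 1 and 5 already connected.
3—4 (17): add. Components now {0,1,2,3,4,5}
MST edge set: {2—3, 3—5, 0—3, 1—3, 3—4}.
Of the listed edges, {1—3, 3—4} are in the MST → 2.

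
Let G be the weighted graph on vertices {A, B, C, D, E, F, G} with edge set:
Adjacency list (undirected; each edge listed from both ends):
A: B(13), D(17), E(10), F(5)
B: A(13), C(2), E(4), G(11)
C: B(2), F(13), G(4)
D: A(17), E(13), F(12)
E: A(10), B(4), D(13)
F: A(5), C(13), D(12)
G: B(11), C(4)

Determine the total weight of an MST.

Grow the tree from D using Prim:
Step 1: cheapest edge leaving the tree is D-F (12); add F.
Step 2: cheapest edge leaving the tree is A-F (5); add A.
Step 3: cheapest edge leaving the tree is A-E (10); add E.
Step 4: cheapest edge leaving the tree is B-E (4); add B.
Step 5: cheapest edge leaving the tree is B-C (2); add C.
Step 6: cheapest edge leaving the tree is C-G (4); add G.
MST edges: D-F, A-F, A-E, B-E, B-C, C-G; total weight 12+5+10+4+2+4 = 37.

37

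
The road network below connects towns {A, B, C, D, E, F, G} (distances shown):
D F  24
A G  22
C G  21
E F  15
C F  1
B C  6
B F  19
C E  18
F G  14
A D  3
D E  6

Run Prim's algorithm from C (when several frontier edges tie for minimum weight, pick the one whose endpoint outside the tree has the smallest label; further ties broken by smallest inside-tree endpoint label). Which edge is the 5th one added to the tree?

D-E

Grow the tree from C using Prim:
Step 1: cheapest edge leaving the tree is C F (1); add F.
Step 2: cheapest edge leaving the tree is B C (6); add B.
Step 3: cheapest edge leaving the tree is F G (14); add G.
Step 4: cheapest edge leaving the tree is E F (15); add E.
Step 5: cheapest edge leaving the tree is D E (6); add D.
Step 6: cheapest edge leaving the tree is A D (3); add A.
The 5th edge added is D E.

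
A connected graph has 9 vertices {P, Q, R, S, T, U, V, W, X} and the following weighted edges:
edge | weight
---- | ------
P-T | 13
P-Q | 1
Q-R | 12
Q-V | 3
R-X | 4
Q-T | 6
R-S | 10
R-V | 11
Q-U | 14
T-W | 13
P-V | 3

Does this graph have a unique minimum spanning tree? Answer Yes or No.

Sort edges by weight, then run Kruskal:
P-Q (1): add — endpoints in different components.
P-V (3): add — endpoints in different components.
Q-V (3): skip — Q and V already connected.
R-X (4): add — endpoints in different components.
Q-T (6): add — endpoints in different components.
R-S (10): add — endpoints in different components.
R-V (11): add — endpoints in different components.
Q-R (12): skip — Q and R already connected.
P-T (13): skip — P and T already connected.
T-W (13): add — endpoints in different components.
Q-U (14): add — endpoints in different components.
Non-tree edge Q-V has weight 3, equal to the heaviest edge on its tree cycle — swapping gives another MST of the same weight. Not unique.

No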